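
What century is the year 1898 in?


Century = (year - 1) // 100 + 1
= (1898 - 1) // 100 + 1
= 1897 // 100 + 1
= 18 + 1

19th century


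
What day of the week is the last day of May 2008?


May 2008 has 31 days
Anchor: Jan 1, 2008. With p = 2008 - 1 = 2007: (p + p//4 - p//100 + p//400) mod 7 = (2007 + 501 - 20 + 5) mod 7 = 2493 mod 7 = 1 -> Tuesday (Mon=0 ... Sun=6)
Days before May (Jan-Apr): 121; May 1 index = (1 + 121) mod 7 = 3 -> Thursday
Last day offset: 31 - 1 = 30 days
Weekday index = (3 + 30) mod 7 = 5

Saturday, May 31


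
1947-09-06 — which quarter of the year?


Month: September (month 9)
Q1: Jan-Mar, Q2: Apr-Jun, Q3: Jul-Sep, Q4: Oct-Dec

Q3


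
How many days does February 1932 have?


February 1932 (leap year: yes)

29 days


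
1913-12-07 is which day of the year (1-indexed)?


Date: December 7, 1913
Days in months 1 through 11: 334
Plus 7 days in December

Day of year: 341


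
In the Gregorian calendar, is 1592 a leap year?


Gregorian leap year rule: divisible by 4, but not by 100, unless also by 400.
1592 is divisible by 4 but not 100 -> leap year

Yes


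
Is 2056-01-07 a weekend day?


Anchor: Jan 1, 2056. With p = 2056 - 1 = 2055: (p + p//4 - p//100 + p//400) mod 7 = (2055 + 513 - 20 + 5) mod 7 = 2553 mod 7 = 5 -> Saturday (Mon=0 ... Sun=6)
Day of year: 7; offset = 6
Weekday index = (5 + 6) mod 7 = 4 -> Friday
Weekend days: Saturday, Sunday

No


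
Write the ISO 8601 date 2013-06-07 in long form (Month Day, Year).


ISO 2013-06-07 parses as year=2013, month=06, day=07
Month 6 -> June

June 7, 2013


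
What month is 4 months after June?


June is month 6
6 + 4 = 10

October


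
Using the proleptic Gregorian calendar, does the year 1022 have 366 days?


Gregorian leap year rule: divisible by 4, but not by 100, unless also by 400.
1022 is not divisible by 4 -> not a leap year

No


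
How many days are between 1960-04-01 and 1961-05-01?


From 1960-04-01 to 1961-05-01
1960-04-01: days before April = 31 + 29 + 31 = 91 (1960 is a leap year); day of year = 91 + 1 = 92
1961-05-01: days before May = 31 + 28 + 31 + 30 = 120 (1961 is not a leap year); day of year = 120 + 1 = 121
Rest of 1960: 366 - 92 = 274
Total = 274 + 121 = 395

395 days


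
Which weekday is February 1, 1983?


Target: February 1, 1983
Anchor: Jan 1, 1983. With p = 1983 - 1 = 1982: (p + p//4 - p//100 + p//400) mod 7 = (1982 + 495 - 19 + 4) mod 7 = 2462 mod 7 = 5 -> Saturday (Mon=0 ... Sun=6)
Days before February (Jan): 31 days
Weekday index = (5 + 31) mod 7 = 1

Tuesday


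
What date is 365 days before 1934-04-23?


Start: 1934-04-23, subtract 365 days
Back 23 days from April 23 reaches March 31, 1934 -> 342 left
March 1934 has 31 days -> back to February 28, 1934 -> 311 left
February 1934 has 28 days -> back to January 31, 1934 -> 283 left
January 1934 has 31 days -> back to December 31, 1933 -> 252 left
December 1933 has 31 days -> back to November 30, 1933 -> 221 left
November 1933 has 30 days -> back to October 31, 1933 -> 191 left
October 1933 has 31 days -> back to September 30, 1933 -> 160 left
September 1933 has 30 days -> back to August 31, 1933 -> 130 left
August 1933 has 31 days -> back to July 31, 1933 -> 99 left
July 1933 has 31 days -> back to June 30, 1933 -> 68 left
June 1933 has 30 days -> back to May 31, 1933 -> 38 left
May 1933 has 31 days -> back to April 30, 1933 -> 7 left
April 1933: 30 - 7 = 23 -> lands on April 23

Result: 1933-04-23


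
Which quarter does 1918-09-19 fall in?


Month: September (month 9)
Q1: Jan-Mar, Q2: Apr-Jun, Q3: Jul-Sep, Q4: Oct-Dec

Q3


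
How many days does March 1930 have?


March 1930

31 days


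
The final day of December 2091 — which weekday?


December 2091 has 31 days
Anchor: Jan 1, 2091. With p = 2091 - 1 = 2090: (p + p//4 - p//100 + p//400) mod 7 = (2090 + 522 - 20 + 5) mod 7 = 2597 mod 7 = 0 -> Monday (Mon=0 ... Sun=6)
Days before December (Jan-Nov): 334; December 1 index = (0 + 334) mod 7 = 5 -> Saturday
Last day offset: 31 - 1 = 30 days
Weekday index = (5 + 30) mod 7 = 0

Monday, December 31


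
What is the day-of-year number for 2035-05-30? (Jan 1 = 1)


Date: May 30, 2035
Days in months 1 through 4: 120
Plus 30 days in May

Day of year: 150


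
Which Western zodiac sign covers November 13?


Date: November 13
Conventional tropical zodiac dates: Scorpio from October 23 onward; Sagittarius starts November 22
November 13 falls within the Scorpio range

Scorpio


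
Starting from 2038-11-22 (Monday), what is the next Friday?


Current: Monday
Target: Friday
Days ahead: 4

Next Friday: 2038-11-26


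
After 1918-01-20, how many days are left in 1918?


Day of year: 20 of 365
Remaining = 365 - 20

345 days


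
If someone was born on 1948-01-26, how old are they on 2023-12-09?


Birth: 1948-01-26
Reference: 2023-12-09
Year difference: 2023 - 1948 = 75

75 years old


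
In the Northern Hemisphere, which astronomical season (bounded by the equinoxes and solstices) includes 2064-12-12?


Date: December 12
Astronomical Autumn (approx.; exact equinox/solstice day varies by year): September 22 to December 20
December 12 falls within the Autumn window

Autumn


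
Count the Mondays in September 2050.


September 2050 has 30 days
Anchor: Jan 1, 2050. With p = 2050 - 1 = 2049: (p + p//4 - p//100 + p//400) mod 7 = (2049 + 512 - 20 + 5) mod 7 = 2546 mod 7 = 5 -> Saturday (Mon=0 ... Sun=6)
Days before September (Jan-Aug): 243; September 1 index = (5 + 243) mod 7 = 3 -> Thursday
First Monday is September 5
Mondays: 5, 12, 19, 26

4 Mondays


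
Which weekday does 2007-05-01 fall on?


Date: May 1, 2007
Anchor: Jan 1, 2007. With p = 2007 - 1 = 2006: (p + p//4 - p//100 + p//400) mod 7 = (2006 + 501 - 20 + 5) mod 7 = 2492 mod 7 = 0 -> Monday (Mon=0 ... Sun=6)
Days before May (Jan-Apr): 120; offset = 120 + 1 - 1 = 120
Weekday index = (0 + 120) mod 7 = 1

Day of the week: Tuesday


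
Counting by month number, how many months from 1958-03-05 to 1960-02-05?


From March 1958 to February 1960
2 years * 12 = 24 months, minus 1 month = 23

23 months


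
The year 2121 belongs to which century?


Century = (year - 1) // 100 + 1
= (2121 - 1) // 100 + 1
= 2120 // 100 + 1
= 21 + 1

22nd century


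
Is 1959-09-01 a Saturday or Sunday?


Anchor: Jan 1, 1959. With p = 1959 - 1 = 1958: (p + p//4 - p//100 + p//400) mod 7 = (1958 + 489 - 19 + 4) mod 7 = 2432 mod 7 = 3 -> Thursday (Mon=0 ... Sun=6)
Day of year: 244; offset = 243
Weekday index = (3 + 243) mod 7 = 1 -> Tuesday
Weekend days: Saturday, Sunday

No


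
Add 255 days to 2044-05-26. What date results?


Start: 2044-05-26, add 255 days
May 2044 has 31 days: 31 - 26 = 5 days to May 31 -> 250 left
June 2044 has 30 days -> 220 left
July 2044 has 31 days -> 189 left
August 2044 has 31 days -> 158 left
September 2044 has 30 days -> 128 left
October 2044 has 31 days -> 97 left
November 2044 has 30 days -> 67 left
December 2044 has 31 days -> 36 left
January 2045 has 31 days -> 5 left
February 2045: 5 <= 28 -> lands on February 5

Result: 2045-02-05


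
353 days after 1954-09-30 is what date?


Start: 1954-09-30, add 353 days
September 30 is the last day of September 1954 -> 353 left
October 1954 has 31 days -> 322 left
November 1954 has 30 days -> 292 left
December 1954 has 31 days -> 261 left
January 1955 has 31 days -> 230 left
February 1955 has 28 days -> 202 left
March 1955 has 31 days -> 171 left
April 1955 has 30 days -> 141 left
May 1955 has 31 days -> 110 left
June 1955 has 30 days -> 80 left
July 1955 has 31 days -> 49 left
August 1955 has 31 days -> 18 left
September 1955: 18 <= 30 -> lands on September 18

Result: 1955-09-18


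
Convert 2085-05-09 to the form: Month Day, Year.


ISO 2085-05-09 parses as year=2085, month=05, day=09
Month 5 -> May

May 9, 2085


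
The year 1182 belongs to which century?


Century = (year - 1) // 100 + 1
= (1182 - 1) // 100 + 1
= 1181 // 100 + 1
= 11 + 1

12th century


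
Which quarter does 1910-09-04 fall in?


Month: September (month 9)
Q1: Jan-Mar, Q2: Apr-Jun, Q3: Jul-Sep, Q4: Oct-Dec

Q3


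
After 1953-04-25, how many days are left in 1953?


Day of year: 115 of 365
Remaining = 365 - 115

250 days


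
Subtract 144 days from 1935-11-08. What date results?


Start: 1935-11-08, subtract 144 days
Back 8 days from November 8 reaches October 31, 1935 -> 136 left
October 1935 has 31 days -> back to September 30, 1935 -> 105 left
September 1935 has 30 days -> back to August 31, 1935 -> 75 left
August 1935 has 31 days -> back to July 31, 1935 -> 44 left
July 1935 has 31 days -> back to June 30, 1935 -> 13 left
June 1935: 30 - 13 = 17 -> lands on June 17

Result: 1935-06-17


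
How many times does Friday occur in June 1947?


June 1947 has 30 days
Anchor: Jan 1, 1947. With p = 1947 - 1 = 1946: (p + p//4 - p//100 + p//400) mod 7 = (1946 + 486 - 19 + 4) mod 7 = 2417 mod 7 = 2 -> Wednesday (Mon=0 ... Sun=6)
Days before June (Jan-May): 151; June 1 index = (2 + 151) mod 7 = 6 -> Sunday
First Friday is June 6
Fridays: 6, 13, 20, 27

4 Fridays


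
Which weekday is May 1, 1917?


Target: May 1, 1917
Anchor: Jan 1, 1917. With p = 1917 - 1 = 1916: (p + p//4 - p//100 + p//400) mod 7 = (1916 + 479 - 19 + 4) mod 7 = 2380 mod 7 = 0 -> Monday (Mon=0 ... Sun=6)
Days before May (Jan-Apr): 120 days
Weekday index = (0 + 120) mod 7 = 1

Tuesday


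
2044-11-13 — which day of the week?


Date: November 13, 2044
Anchor: Jan 1, 2044. With p = 2044 - 1 = 2043: (p + p//4 - p//100 + p//400) mod 7 = (2043 + 510 - 20 + 5) mod 7 = 2538 mod 7 = 4 -> Friday (Mon=0 ... Sun=6)
Days before November (Jan-Oct): 305; offset = 305 + 13 - 1 = 317
Weekday index = (4 + 317) mod 7 = 6

Day of the week: Sunday


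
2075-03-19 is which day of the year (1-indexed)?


Date: March 19, 2075
Days in months 1 through 2: 59
Plus 19 days in March

Day of year: 78


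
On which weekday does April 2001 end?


April 2001 has 30 days
Anchor: Jan 1, 2001. With p = 2001 - 1 = 2000: (p + p//4 - p//100 + p//400) mod 7 = (2000 + 500 - 20 + 5) mod 7 = 2485 mod 7 = 0 -> Monday (Mon=0 ... Sun=6)
Days before April (Jan-Mar): 90; April 1 index = (0 + 90) mod 7 = 6 -> Sunday
Last day offset: 30 - 1 = 29 days
Weekday index = (6 + 29) mod 7 = 0

Monday, April 30


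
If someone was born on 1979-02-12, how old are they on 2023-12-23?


Birth: 1979-02-12
Reference: 2023-12-23
Year difference: 2023 - 1979 = 44

44 years old


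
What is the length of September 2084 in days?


September 2084

30 days


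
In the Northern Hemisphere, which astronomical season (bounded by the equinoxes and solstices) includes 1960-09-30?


Date: September 30
Astronomical Autumn (approx.; exact equinox/solstice day varies by year): September 22 to December 20
September 30 falls within the Autumn window

Autumn


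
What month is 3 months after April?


April is month 4
4 + 3 = 7

July


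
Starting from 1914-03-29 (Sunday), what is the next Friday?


Current: Sunday
Target: Friday
Days ahead: 5

Next Friday: 1914-04-03


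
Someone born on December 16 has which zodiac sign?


Date: December 16
Conventional tropical zodiac dates: Sagittarius from November 22 onward; Capricorn starts December 22
December 16 falls within the Sagittarius range

Sagittarius


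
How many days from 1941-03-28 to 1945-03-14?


From 1941-03-28 to 1945-03-14
1941-03-28: days before March = 31 + 28 = 59 (1941 is not a leap year); day of year = 59 + 28 = 87
1945-03-14: days before March = 31 + 28 = 59 (1945 is not a leap year); day of year = 59 + 14 = 73
Rest of 1941: 365 - 87 = 278
Full years 1942 (365), 1943 (365), 1944 (366): 1096
Total = 278 + 1096 + 73 = 1447

1447 days


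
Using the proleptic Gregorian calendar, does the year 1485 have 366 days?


Gregorian leap year rule: divisible by 4, but not by 100, unless also by 400.
1485 is not divisible by 4 -> not a leap year

No


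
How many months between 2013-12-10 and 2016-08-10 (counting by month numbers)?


From December 2013 to August 2016
3 years * 12 = 36 months, minus 4 months = 32

32 months


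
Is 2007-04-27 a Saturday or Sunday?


Anchor: Jan 1, 2007. With p = 2007 - 1 = 2006: (p + p//4 - p//100 + p//400) mod 7 = (2006 + 501 - 20 + 5) mod 7 = 2492 mod 7 = 0 -> Monday (Mon=0 ... Sun=6)
Day of year: 117; offset = 116
Weekday index = (0 + 116) mod 7 = 4 -> Friday
Weekend days: Saturday, Sunday

No


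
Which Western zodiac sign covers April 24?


Date: April 24
Conventional tropical zodiac dates: Taurus from April 20 onward; Gemini starts May 21
April 24 falls within the Taurus range

Taurus


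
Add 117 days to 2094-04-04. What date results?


Start: 2094-04-04, add 117 days
April 2094 has 30 days: 30 - 4 = 26 days to April 30 -> 91 left
May 2094 has 31 days -> 60 left
June 2094 has 30 days -> 30 left
July 2094: 30 <= 31 -> lands on July 30

Result: 2094-07-30


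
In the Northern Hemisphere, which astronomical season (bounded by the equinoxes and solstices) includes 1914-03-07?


Date: March 7
Astronomical Winter (approx.; exact equinox/solstice day varies by year): December 21 to March 19
March 7 falls within the Winter window

Winter


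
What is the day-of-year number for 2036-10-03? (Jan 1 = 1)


Date: October 3, 2036
Days in months 1 through 9: 274
Plus 3 days in October

Day of year: 277


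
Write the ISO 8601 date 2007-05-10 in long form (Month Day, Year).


ISO 2007-05-10 parses as year=2007, month=05, day=10
Month 5 -> May

May 10, 2007


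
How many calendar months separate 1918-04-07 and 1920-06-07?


From April 1918 to June 1920
2 years * 12 = 24 months, plus 2 months = 26

26 months


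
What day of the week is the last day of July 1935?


July 1935 has 31 days
Anchor: Jan 1, 1935. With p = 1935 - 1 = 1934: (p + p//4 - p//100 + p//400) mod 7 = (1934 + 483 - 19 + 4) mod 7 = 2402 mod 7 = 1 -> Tuesday (Mon=0 ... Sun=6)
Days before July (Jan-Jun): 181; July 1 index = (1 + 181) mod 7 = 0 -> Monday
Last day offset: 31 - 1 = 30 days
Weekday index = (0 + 30) mod 7 = 2

Wednesday, July 31


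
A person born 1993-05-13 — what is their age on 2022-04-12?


Birth: 1993-05-13
Reference: 2022-04-12
Year difference: 2022 - 1993 = 29
Birthday not yet reached in 2022, subtract 1

28 years old


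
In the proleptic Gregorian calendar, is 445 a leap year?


Gregorian leap year rule: divisible by 4, but not by 100, unless also by 400.
445 is not divisible by 4 -> not a leap year

No


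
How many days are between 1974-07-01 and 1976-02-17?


From 1974-07-01 to 1976-02-17
1974-07-01: days before July = 31 + 28 + 31 + 30 + 31 + 30 = 181 (1974 is not a leap year); day of year = 181 + 1 = 182
1976-02-17: days before February = 31; day of year = 31 + 17 = 48
Rest of 1974: 365 - 182 = 183
Full years 1975 (365): 365
Total = 183 + 365 + 48 = 596

596 days


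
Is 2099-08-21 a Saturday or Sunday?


Anchor: Jan 1, 2099. With p = 2099 - 1 = 2098: (p + p//4 - p//100 + p//400) mod 7 = (2098 + 524 - 20 + 5) mod 7 = 2607 mod 7 = 3 -> Thursday (Mon=0 ... Sun=6)
Day of year: 233; offset = 232
Weekday index = (3 + 232) mod 7 = 4 -> Friday
Weekend days: Saturday, Sunday

No


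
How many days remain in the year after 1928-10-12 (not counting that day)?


Day of year: 286 of 366
Remaining = 366 - 286

80 days


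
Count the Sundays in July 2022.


July 2022 has 31 days
Anchor: Jan 1, 2022. With p = 2022 - 1 = 2021: (p + p//4 - p//100 + p//400) mod 7 = (2021 + 505 - 20 + 5) mod 7 = 2511 mod 7 = 5 -> Saturday (Mon=0 ... Sun=6)
Days before July (Jan-Jun): 181; July 1 index = (5 + 181) mod 7 = 4 -> Friday
First Sunday is July 3
Sundays: 3, 10, 17, 24, 31

5 Sundays


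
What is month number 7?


Month 7 of 12

July


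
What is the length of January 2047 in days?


January 2047

31 days


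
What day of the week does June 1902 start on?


Target: June 1, 1902
Anchor: Jan 1, 1902. With p = 1902 - 1 = 1901: (p + p//4 - p//100 + p//400) mod 7 = (1901 + 475 - 19 + 4) mod 7 = 2361 mod 7 = 2 -> Wednesday (Mon=0 ... Sun=6)
Days before June (Jan-May): 151 days
Weekday index = (2 + 151) mod 7 = 6

Sunday


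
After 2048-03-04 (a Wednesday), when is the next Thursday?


Current: Wednesday
Target: Thursday
Days ahead: 1

Next Thursday: 2048-03-05


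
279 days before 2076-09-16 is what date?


Start: 2076-09-16, subtract 279 days
Back 16 days from September 16 reaches August 31, 2076 -> 263 left
August 2076 has 31 days -> back to July 31, 2076 -> 232 left
July 2076 has 31 days -> back to June 30, 2076 -> 201 left
June 2076 has 30 days -> back to May 31, 2076 -> 171 left
May 2076 has 31 days -> back to April 30, 2076 -> 140 left
April 2076 has 30 days -> back to March 31, 2076 -> 110 left
March 2076 has 31 days -> back to February 29, 2076 -> 79 left
February 2076 has 29 days -> back to January 31, 2076 -> 50 left
January 2076 has 31 days -> back to December 31, 2075 -> 19 left
December 2075: 31 - 19 = 12 -> lands on December 12

Result: 2075-12-12


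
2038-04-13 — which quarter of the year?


Month: April (month 4)
Q1: Jan-Mar, Q2: Apr-Jun, Q3: Jul-Sep, Q4: Oct-Dec

Q2


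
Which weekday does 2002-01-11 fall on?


Date: January 11, 2002
Anchor: Jan 1, 2002. With p = 2002 - 1 = 2001: (p + p//4 - p//100 + p//400) mod 7 = (2001 + 500 - 20 + 5) mod 7 = 2486 mod 7 = 1 -> Tuesday (Mon=0 ... Sun=6)
Days into year = 11 - 1 = 10
Weekday index = (1 + 10) mod 7 = 4

Day of the week: Friday


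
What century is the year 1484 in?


Century = (year - 1) // 100 + 1
= (1484 - 1) // 100 + 1
= 1483 // 100 + 1
= 14 + 1

15th century


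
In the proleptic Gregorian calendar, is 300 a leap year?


Gregorian leap year rule: divisible by 4, but not by 100, unless also by 400.
300 is divisible by 100 but not 400 -> not a leap year

No


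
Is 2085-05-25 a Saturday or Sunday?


Anchor: Jan 1, 2085. With p = 2085 - 1 = 2084: (p + p//4 - p//100 + p//400) mod 7 = (2084 + 521 - 20 + 5) mod 7 = 2590 mod 7 = 0 -> Monday (Mon=0 ... Sun=6)
Day of year: 145; offset = 144
Weekday index = (0 + 144) mod 7 = 4 -> Friday
Weekend days: Saturday, Sunday

No


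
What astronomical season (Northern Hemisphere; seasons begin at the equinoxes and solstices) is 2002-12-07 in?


Date: December 7
Astronomical Autumn (approx.; exact equinox/solstice day varies by year): September 22 to December 20
December 7 falls within the Autumn window

Autumn


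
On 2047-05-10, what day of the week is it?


Date: May 10, 2047
Anchor: Jan 1, 2047. With p = 2047 - 1 = 2046: (p + p//4 - p//100 + p//400) mod 7 = (2046 + 511 - 20 + 5) mod 7 = 2542 mod 7 = 1 -> Tuesday (Mon=0 ... Sun=6)
Days before May (Jan-Apr): 120; offset = 120 + 10 - 1 = 129
Weekday index = (1 + 129) mod 7 = 4

Day of the week: Friday


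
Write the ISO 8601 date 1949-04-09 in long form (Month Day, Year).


ISO 1949-04-09 parses as year=1949, month=04, day=09
Month 4 -> April

April 9, 1949


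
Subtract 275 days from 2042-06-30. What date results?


Start: 2042-06-30, subtract 275 days
Back 30 days from June 30 reaches May 31, 2042 -> 245 left
May 2042 has 31 days -> back to April 30, 2042 -> 214 left
April 2042 has 30 days -> back to March 31, 2042 -> 184 left
March 2042 has 31 days -> back to February 28, 2042 -> 153 left
February 2042 has 28 days -> back to January 31, 2042 -> 125 left
January 2042 has 31 days -> back to December 31, 2041 -> 94 left
December 2041 has 31 days -> back to November 30, 2041 -> 63 left
November 2041 has 30 days -> back to October 31, 2041 -> 33 left
October 2041 has 31 days -> back to September 30, 2041 -> 2 left
September 2041: 30 - 2 = 28 -> lands on September 28

Result: 2041-09-28


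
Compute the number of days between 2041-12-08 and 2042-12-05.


From 2041-12-08 to 2042-12-05
2041-12-08: days before December = 31 + 28 + 31 + 30 + 31 + 30 + 31 + 31 + 30 + 31 + 30 = 334 (2041 is not a leap year); day of year = 334 + 8 = 342
2042-12-05: days before December = 31 + 28 + 31 + 30 + 31 + 30 + 31 + 31 + 30 + 31 + 30 = 334 (2042 is not a leap year); day of year = 334 + 5 = 339
Rest of 2041: 365 - 342 = 23
Total = 23 + 339 = 362

362 days


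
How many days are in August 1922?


August 1922

31 days


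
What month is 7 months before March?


March is month 3
3 - 7 = -4; wrap: -4 + 12 = 8

August


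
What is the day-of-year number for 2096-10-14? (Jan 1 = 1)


Date: October 14, 2096
Days in months 1 through 9: 274
Plus 14 days in October

Day of year: 288


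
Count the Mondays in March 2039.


March 2039 has 31 days
Anchor: Jan 1, 2039. With p = 2039 - 1 = 2038: (p + p//4 - p//100 + p//400) mod 7 = (2038 + 509 - 20 + 5) mod 7 = 2532 mod 7 = 5 -> Saturday (Mon=0 ... Sun=6)
Days before March (Jan-Feb): 59; March 1 index = (5 + 59) mod 7 = 1 -> Tuesday
First Monday is March 7
Mondays: 7, 14, 21, 28

4 Mondays


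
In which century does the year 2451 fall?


Century = (year - 1) // 100 + 1
= (2451 - 1) // 100 + 1
= 2450 // 100 + 1
= 24 + 1

25th century


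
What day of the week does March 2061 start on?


Target: March 1, 2061
Anchor: Jan 1, 2061. With p = 2061 - 1 = 2060: (p + p//4 - p//100 + p//400) mod 7 = (2060 + 515 - 20 + 5) mod 7 = 2560 mod 7 = 5 -> Saturday (Mon=0 ... Sun=6)
Days before March (Jan-Feb): 59 days
Weekday index = (5 + 59) mod 7 = 1

Tuesday


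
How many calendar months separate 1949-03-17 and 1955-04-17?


From March 1949 to April 1955
6 years * 12 = 72 months, plus 1 month = 73

73 months


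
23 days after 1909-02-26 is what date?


Start: 1909-02-26, add 23 days
February 1909 has 28 days: 28 - 26 = 2 days to February 28 -> 21 left
March 1909: 21 <= 31 -> lands on March 21

Result: 1909-03-21


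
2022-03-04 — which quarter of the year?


Month: March (month 3)
Q1: Jan-Mar, Q2: Apr-Jun, Q3: Jul-Sep, Q4: Oct-Dec

Q1


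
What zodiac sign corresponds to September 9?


Date: September 9
Conventional tropical zodiac dates: Virgo from August 23 onward; Libra starts September 23
September 9 falls within the Virgo range

Virgo


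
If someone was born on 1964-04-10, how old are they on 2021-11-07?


Birth: 1964-04-10
Reference: 2021-11-07
Year difference: 2021 - 1964 = 57

57 years old


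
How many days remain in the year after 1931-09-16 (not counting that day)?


Day of year: 259 of 365
Remaining = 365 - 259

106 days


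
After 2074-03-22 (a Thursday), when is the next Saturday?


Current: Thursday
Target: Saturday
Days ahead: 2

Next Saturday: 2074-03-24


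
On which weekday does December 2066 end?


December 2066 has 31 days
Anchor: Jan 1, 2066. With p = 2066 - 1 = 2065: (p + p//4 - p//100 + p//400) mod 7 = (2065 + 516 - 20 + 5) mod 7 = 2566 mod 7 = 4 -> Friday (Mon=0 ... Sun=6)
Days before December (Jan-Nov): 334; December 1 index = (4 + 334) mod 7 = 2 -> Wednesday
Last day offset: 31 - 1 = 30 days
Weekday index = (2 + 30) mod 7 = 4

Friday, December 31


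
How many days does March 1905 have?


March 1905

31 days


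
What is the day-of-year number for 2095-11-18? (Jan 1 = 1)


Date: November 18, 2095
Days in months 1 through 10: 304
Plus 18 days in November

Day of year: 322


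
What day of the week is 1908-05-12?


Date: May 12, 1908
Anchor: Jan 1, 1908. With p = 1908 - 1 = 1907: (p + p//4 - p//100 + p//400) mod 7 = (1907 + 476 - 19 + 4) mod 7 = 2368 mod 7 = 2 -> Wednesday (Mon=0 ... Sun=6)
Days before May (Jan-Apr): 121; offset = 121 + 12 - 1 = 132
Weekday index = (2 + 132) mod 7 = 1

Day of the week: Tuesday


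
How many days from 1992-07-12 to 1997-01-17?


From 1992-07-12 to 1997-01-17
1992-07-12: days before July = 31 + 29 + 31 + 30 + 31 + 30 = 182 (1992 is a leap year); day of year = 182 + 12 = 194
1997-01-17: day of year = 17
Rest of 1992: 366 - 194 = 172
Full years 1993 (365), 1994 (365), 1995 (365), 1996 (366): 1461
Total = 172 + 1461 + 17 = 1650

1650 days


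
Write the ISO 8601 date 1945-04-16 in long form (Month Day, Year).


ISO 1945-04-16 parses as year=1945, month=04, day=16
Month 4 -> April

April 16, 1945


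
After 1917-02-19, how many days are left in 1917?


Day of year: 50 of 365
Remaining = 365 - 50

315 days


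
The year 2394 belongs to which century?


Century = (year - 1) // 100 + 1
= (2394 - 1) // 100 + 1
= 2393 // 100 + 1
= 23 + 1

24th century


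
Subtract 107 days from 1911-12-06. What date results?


Start: 1911-12-06, subtract 107 days
Back 6 days from December 6 reaches November 30, 1911 -> 101 left
November 1911 has 30 days -> back to October 31, 1911 -> 71 left
October 1911 has 31 days -> back to September 30, 1911 -> 40 left
September 1911 has 30 days -> back to August 31, 1911 -> 10 left
August 1911: 31 - 10 = 21 -> lands on August 21

Result: 1911-08-21


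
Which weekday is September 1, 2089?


Target: September 1, 2089
Anchor: Jan 1, 2089. With p = 2089 - 1 = 2088: (p + p//4 - p//100 + p//400) mod 7 = (2088 + 522 - 20 + 5) mod 7 = 2595 mod 7 = 5 -> Saturday (Mon=0 ... Sun=6)
Days before September (Jan-Aug): 243 days
Weekday index = (5 + 243) mod 7 = 3

Thursday


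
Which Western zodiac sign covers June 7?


Date: June 7
Conventional tropical zodiac dates: Gemini from May 21 onward; Cancer starts June 21
June 7 falls within the Gemini range

Gemini


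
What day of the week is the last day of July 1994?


July 1994 has 31 days
Anchor: Jan 1, 1994. With p = 1994 - 1 = 1993: (p + p//4 - p//100 + p//400) mod 7 = (1993 + 498 - 19 + 4) mod 7 = 2476 mod 7 = 5 -> Saturday (Mon=0 ... Sun=6)
Days before July (Jan-Jun): 181; July 1 index = (5 + 181) mod 7 = 4 -> Friday
Last day offset: 31 - 1 = 30 days
Weekday index = (4 + 30) mod 7 = 6

Sunday, July 31


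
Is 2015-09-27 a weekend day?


Anchor: Jan 1, 2015. With p = 2015 - 1 = 2014: (p + p//4 - p//100 + p//400) mod 7 = (2014 + 503 - 20 + 5) mod 7 = 2502 mod 7 = 3 -> Thursday (Mon=0 ... Sun=6)
Day of year: 270; offset = 269
Weekday index = (3 + 269) mod 7 = 6 -> Sunday
Weekend days: Saturday, Sunday

Yes


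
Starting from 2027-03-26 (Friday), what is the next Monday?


Current: Friday
Target: Monday
Days ahead: 3

Next Monday: 2027-03-29


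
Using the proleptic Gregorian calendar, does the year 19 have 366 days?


Gregorian leap year rule: divisible by 4, but not by 100, unless also by 400.
19 is not divisible by 4 -> not a leap year

No


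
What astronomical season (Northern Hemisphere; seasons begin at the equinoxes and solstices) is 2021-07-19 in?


Date: July 19
Astronomical Summer (approx.; exact equinox/solstice day varies by year): June 21 to September 21
July 19 falls within the Summer window

Summer


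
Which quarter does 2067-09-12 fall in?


Month: September (month 9)
Q1: Jan-Mar, Q2: Apr-Jun, Q3: Jul-Sep, Q4: Oct-Dec

Q3


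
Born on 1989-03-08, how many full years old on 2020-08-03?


Birth: 1989-03-08
Reference: 2020-08-03
Year difference: 2020 - 1989 = 31

31 years old


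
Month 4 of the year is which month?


Month 4 of 12

April


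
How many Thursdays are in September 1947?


September 1947 has 30 days
Anchor: Jan 1, 1947. With p = 1947 - 1 = 1946: (p + p//4 - p//100 + p//400) mod 7 = (1946 + 486 - 19 + 4) mod 7 = 2417 mod 7 = 2 -> Wednesday (Mon=0 ... Sun=6)
Days before September (Jan-Aug): 243; September 1 index = (2 + 243) mod 7 = 0 -> Monday
First Thursday is September 4
Thursdays: 4, 11, 18, 25

4 Thursdays


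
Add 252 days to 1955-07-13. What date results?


Start: 1955-07-13, add 252 days
July 1955 has 31 days: 31 - 13 = 18 days to July 31 -> 234 left
August 1955 has 31 days -> 203 left
September 1955 has 30 days -> 173 left
October 1955 has 31 days -> 142 left
November 1955 has 30 days -> 112 left
December 1955 has 31 days -> 81 left
January 1956 has 31 days -> 50 left
February 1956 has 29 days -> 21 left
March 1956: 21 <= 31 -> lands on March 21

Result: 1956-03-21


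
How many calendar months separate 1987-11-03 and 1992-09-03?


From November 1987 to September 1992
5 years * 12 = 60 months, minus 2 months = 58

58 months


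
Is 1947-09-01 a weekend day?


Anchor: Jan 1, 1947. With p = 1947 - 1 = 1946: (p + p//4 - p//100 + p//400) mod 7 = (1946 + 486 - 19 + 4) mod 7 = 2417 mod 7 = 2 -> Wednesday (Mon=0 ... Sun=6)
Day of year: 244; offset = 243
Weekday index = (2 + 243) mod 7 = 0 -> Monday
Weekend days: Saturday, Sunday

No


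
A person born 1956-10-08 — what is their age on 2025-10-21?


Birth: 1956-10-08
Reference: 2025-10-21
Year difference: 2025 - 1956 = 69

69 years old


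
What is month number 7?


Month 7 of 12

July


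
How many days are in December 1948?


December 1948

31 days


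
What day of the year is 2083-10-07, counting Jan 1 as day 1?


Date: October 7, 2083
Days in months 1 through 9: 273
Plus 7 days in October

Day of year: 280


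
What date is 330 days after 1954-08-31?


Start: 1954-08-31, add 330 days
August 31 is the last day of August 1954 -> 330 left
September 1954 has 30 days -> 300 left
October 1954 has 31 days -> 269 left
November 1954 has 30 days -> 239 left
December 1954 has 31 days -> 208 left
January 1955 has 31 days -> 177 left
February 1955 has 28 days -> 149 left
March 1955 has 31 days -> 118 left
April 1955 has 30 days -> 88 left
May 1955 has 31 days -> 57 left
June 1955 has 30 days -> 27 left
July 1955: 27 <= 31 -> lands on July 27

Result: 1955-07-27


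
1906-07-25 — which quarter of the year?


Month: July (month 7)
Q1: Jan-Mar, Q2: Apr-Jun, Q3: Jul-Sep, Q4: Oct-Dec

Q3


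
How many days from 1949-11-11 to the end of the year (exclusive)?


Day of year: 315 of 365
Remaining = 365 - 315

50 days


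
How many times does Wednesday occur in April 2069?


April 2069 has 30 days
Anchor: Jan 1, 2069. With p = 2069 - 1 = 2068: (p + p//4 - p//100 + p//400) mod 7 = (2068 + 517 - 20 + 5) mod 7 = 2570 mod 7 = 1 -> Tuesday (Mon=0 ... Sun=6)
Days before April (Jan-Mar): 90; April 1 index = (1 + 90) mod 7 = 0 -> Monday
First Wednesday is April 3
Wednesdays: 3, 10, 17, 24

4 Wednesdays


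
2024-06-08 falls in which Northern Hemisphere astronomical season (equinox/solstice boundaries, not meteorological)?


Date: June 8
Astronomical Spring (approx.; exact equinox/solstice day varies by year): March 20 to June 20
June 8 falls within the Spring window

Spring


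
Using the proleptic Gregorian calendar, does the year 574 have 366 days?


Gregorian leap year rule: divisible by 4, but not by 100, unless also by 400.
574 is not divisible by 4 -> not a leap year

No


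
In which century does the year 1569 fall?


Century = (year - 1) // 100 + 1
= (1569 - 1) // 100 + 1
= 1568 // 100 + 1
= 15 + 1

16th century


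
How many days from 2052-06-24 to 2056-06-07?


From 2052-06-24 to 2056-06-07
2052-06-24: days before June = 31 + 29 + 31 + 30 + 31 = 152 (2052 is a leap year); day of year = 152 + 24 = 176
2056-06-07: days before June = 31 + 29 + 31 + 30 + 31 = 152 (2056 is a leap year); day of year = 152 + 7 = 159
Rest of 2052: 366 - 176 = 190
Full years 2053 (365), 2054 (365), 2055 (365): 1095
Total = 190 + 1095 + 159 = 1444

1444 days


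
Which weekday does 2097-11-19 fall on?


Date: November 19, 2097
Anchor: Jan 1, 2097. With p = 2097 - 1 = 2096: (p + p//4 - p//100 + p//400) mod 7 = (2096 + 524 - 20 + 5) mod 7 = 2605 mod 7 = 1 -> Tuesday (Mon=0 ... Sun=6)
Days before November (Jan-Oct): 304; offset = 304 + 19 - 1 = 322
Weekday index = (1 + 322) mod 7 = 1

Day of the week: Tuesday


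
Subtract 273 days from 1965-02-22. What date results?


Start: 1965-02-22, subtract 273 days
Back 22 days from February 22 reaches January 31, 1965 -> 251 left
January 1965 has 31 days -> back to December 31, 1964 -> 220 left
December 1964 has 31 days -> back to November 30, 1964 -> 189 left
November 1964 has 30 days -> back to October 31, 1964 -> 159 left
October 1964 has 31 days -> back to September 30, 1964 -> 128 left
September 1964 has 30 days -> back to August 31, 1964 -> 98 left
August 1964 has 31 days -> back to July 31, 1964 -> 67 left
July 1964 has 31 days -> back to June 30, 1964 -> 36 left
June 1964 has 30 days -> back to May 31, 1964 -> 6 left
May 1964: 31 - 6 = 25 -> lands on May 25

Result: 1964-05-25


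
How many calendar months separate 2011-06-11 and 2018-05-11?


From June 2011 to May 2018
7 years * 12 = 84 months, minus 1 month = 83

83 months


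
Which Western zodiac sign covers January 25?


Date: January 25
Conventional tropical zodiac dates: Aquarius from January 20 onward; Pisces starts February 19
January 25 falls within the Aquarius range

Aquarius


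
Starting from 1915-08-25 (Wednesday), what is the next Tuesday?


Current: Wednesday
Target: Tuesday
Days ahead: 6

Next Tuesday: 1915-08-31


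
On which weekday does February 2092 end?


February 2092 has 29 days
Anchor: Jan 1, 2092. With p = 2092 - 1 = 2091: (p + p//4 - p//100 + p//400) mod 7 = (2091 + 522 - 20 + 5) mod 7 = 2598 mod 7 = 1 -> Tuesday (Mon=0 ... Sun=6)
Days before February (Jan): 31; February 1 index = (1 + 31) mod 7 = 4 -> Friday
Last day offset: 29 - 1 = 28 days
Weekday index = (4 + 28) mod 7 = 4

Friday, February 29


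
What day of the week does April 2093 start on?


Target: April 1, 2093
Anchor: Jan 1, 2093. With p = 2093 - 1 = 2092: (p + p//4 - p//100 + p//400) mod 7 = (2092 + 523 - 20 + 5) mod 7 = 2600 mod 7 = 3 -> Thursday (Mon=0 ... Sun=6)
Days before April (Jan-Mar): 90 days
Weekday index = (3 + 90) mod 7 = 2

Wednesday


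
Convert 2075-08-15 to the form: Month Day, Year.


ISO 2075-08-15 parses as year=2075, month=08, day=15
Month 8 -> August

August 15, 2075


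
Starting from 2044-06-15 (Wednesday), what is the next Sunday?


Current: Wednesday
Target: Sunday
Days ahead: 4

Next Sunday: 2044-06-19


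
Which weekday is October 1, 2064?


Target: October 1, 2064
Anchor: Jan 1, 2064. With p = 2064 - 1 = 2063: (p + p//4 - p//100 + p//400) mod 7 = (2063 + 515 - 20 + 5) mod 7 = 2563 mod 7 = 1 -> Tuesday (Mon=0 ... Sun=6)
Days before October (Jan-Sep): 274 days
Weekday index = (1 + 274) mod 7 = 2

Wednesday


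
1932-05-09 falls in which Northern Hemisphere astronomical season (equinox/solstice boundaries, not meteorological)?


Date: May 9
Astronomical Spring (approx.; exact equinox/solstice day varies by year): March 20 to June 20
May 9 falls within the Spring window

Spring


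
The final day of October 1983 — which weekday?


October 1983 has 31 days
Anchor: Jan 1, 1983. With p = 1983 - 1 = 1982: (p + p//4 - p//100 + p//400) mod 7 = (1982 + 495 - 19 + 4) mod 7 = 2462 mod 7 = 5 -> Saturday (Mon=0 ... Sun=6)
Days before October (Jan-Sep): 273; October 1 index = (5 + 273) mod 7 = 5 -> Saturday
Last day offset: 31 - 1 = 30 days
Weekday index = (5 + 30) mod 7 = 0

Monday, October 31


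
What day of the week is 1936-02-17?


Date: February 17, 1936
Anchor: Jan 1, 1936. With p = 1936 - 1 = 1935: (p + p//4 - p//100 + p//400) mod 7 = (1935 + 483 - 19 + 4) mod 7 = 2403 mod 7 = 2 -> Wednesday (Mon=0 ... Sun=6)
Days before February (Jan): 31; offset = 31 + 17 - 1 = 47
Weekday index = (2 + 47) mod 7 = 0

Day of the week: Monday


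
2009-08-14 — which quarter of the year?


Month: August (month 8)
Q1: Jan-Mar, Q2: Apr-Jun, Q3: Jul-Sep, Q4: Oct-Dec

Q3


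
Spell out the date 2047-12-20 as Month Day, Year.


ISO 2047-12-20 parses as year=2047, month=12, day=20
Month 12 -> December

December 20, 2047


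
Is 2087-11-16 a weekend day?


Anchor: Jan 1, 2087. With p = 2087 - 1 = 2086: (p + p//4 - p//100 + p//400) mod 7 = (2086 + 521 - 20 + 5) mod 7 = 2592 mod 7 = 2 -> Wednesday (Mon=0 ... Sun=6)
Day of year: 320; offset = 319
Weekday index = (2 + 319) mod 7 = 6 -> Sunday
Weekend days: Saturday, Sunday

Yes


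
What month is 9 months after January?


January is month 1
1 + 9 = 10

October


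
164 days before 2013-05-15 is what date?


Start: 2013-05-15, subtract 164 days
Back 15 days from May 15 reaches April 30, 2013 -> 149 left
April 2013 has 30 days -> back to March 31, 2013 -> 119 left
March 2013 has 31 days -> back to February 28, 2013 -> 88 left
February 2013 has 28 days -> back to January 31, 2013 -> 60 left
January 2013 has 31 days -> back to December 31, 2012 -> 29 left
December 2012: 31 - 29 = 2 -> lands on December 2

Result: 2012-12-02


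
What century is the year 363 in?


Century = (year - 1) // 100 + 1
= (363 - 1) // 100 + 1
= 362 // 100 + 1
= 3 + 1

4th century


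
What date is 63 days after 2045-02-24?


Start: 2045-02-24, add 63 days
February 2045 has 28 days: 28 - 24 = 4 days to February 28 -> 59 left
March 2045 has 31 days -> 28 left
April 2045: 28 <= 30 -> lands on April 28

Result: 2045-04-28


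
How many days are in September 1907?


September 1907

30 days


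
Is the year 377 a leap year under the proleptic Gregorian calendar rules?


Gregorian leap year rule: divisible by 4, but not by 100, unless also by 400.
377 is not divisible by 4 -> not a leap year

No


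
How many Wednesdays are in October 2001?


October 2001 has 31 days
Anchor: Jan 1, 2001. With p = 2001 - 1 = 2000: (p + p//4 - p//100 + p//400) mod 7 = (2000 + 500 - 20 + 5) mod 7 = 2485 mod 7 = 0 -> Monday (Mon=0 ... Sun=6)
Days before October (Jan-Sep): 273; October 1 index = (0 + 273) mod 7 = 0 -> Monday
First Wednesday is October 3
Wednesdays: 3, 10, 17, 24, 31

5 Wednesdays


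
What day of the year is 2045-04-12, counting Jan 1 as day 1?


Date: April 12, 2045
Days in months 1 through 3: 90
Plus 12 days in April

Day of year: 102


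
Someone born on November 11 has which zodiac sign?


Date: November 11
Conventional tropical zodiac dates: Scorpio from October 23 onward; Sagittarius starts November 22
November 11 falls within the Scorpio range

Scorpio


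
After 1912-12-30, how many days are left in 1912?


Day of year: 365 of 366
Remaining = 366 - 365

1 day


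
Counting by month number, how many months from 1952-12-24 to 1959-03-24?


From December 1952 to March 1959
7 years * 12 = 84 months, minus 9 months = 75

75 months


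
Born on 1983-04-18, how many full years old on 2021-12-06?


Birth: 1983-04-18
Reference: 2021-12-06
Year difference: 2021 - 1983 = 38

38 years old


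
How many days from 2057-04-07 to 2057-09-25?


From 2057-04-07 to 2057-09-25
2057-04-07: days before April = 31 + 28 + 31 = 90 (2057 is not a leap year); day of year = 90 + 7 = 97
2057-09-25: days before September = 31 + 28 + 31 + 30 + 31 + 30 + 31 + 31 = 243 (2057 is not a leap year); day of year = 243 + 25 = 268
Same year: 268 - 97 = 171

171 days


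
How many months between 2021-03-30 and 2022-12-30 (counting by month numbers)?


From March 2021 to December 2022
1 year * 12 = 12 months, plus 9 months = 21

21 months


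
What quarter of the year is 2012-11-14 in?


Month: November (month 11)
Q1: Jan-Mar, Q2: Apr-Jun, Q3: Jul-Sep, Q4: Oct-Dec

Q4


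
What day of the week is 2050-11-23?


Date: November 23, 2050
Anchor: Jan 1, 2050. With p = 2050 - 1 = 2049: (p + p//4 - p//100 + p//400) mod 7 = (2049 + 512 - 20 + 5) mod 7 = 2546 mod 7 = 5 -> Saturday (Mon=0 ... Sun=6)
Days before November (Jan-Oct): 304; offset = 304 + 23 - 1 = 326
Weekday index = (5 + 326) mod 7 = 2

Day of the week: Wednesday


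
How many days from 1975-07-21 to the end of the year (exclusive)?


Day of year: 202 of 365
Remaining = 365 - 202

163 days


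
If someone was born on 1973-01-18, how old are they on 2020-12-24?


Birth: 1973-01-18
Reference: 2020-12-24
Year difference: 2020 - 1973 = 47

47 years old


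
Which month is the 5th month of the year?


Month 5 of 12

May


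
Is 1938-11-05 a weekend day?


Anchor: Jan 1, 1938. With p = 1938 - 1 = 1937: (p + p//4 - p//100 + p//400) mod 7 = (1937 + 484 - 19 + 4) mod 7 = 2406 mod 7 = 5 -> Saturday (Mon=0 ... Sun=6)
Day of year: 309; offset = 308
Weekday index = (5 + 308) mod 7 = 5 -> Saturday
Weekend days: Saturday, Sunday

Yes
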